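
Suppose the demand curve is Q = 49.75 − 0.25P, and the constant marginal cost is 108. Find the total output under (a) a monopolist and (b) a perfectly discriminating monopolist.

Monopoly: Q = 11.375; Perfect PD: Q = 22.75

Inverting demand: P = 199 − 4Q.
The monopolist equates marginal revenue to marginal cost: 199 − 8Q = 108, so Q = 11.375. From demand, P = 153.5.
With perfect price discrimination, output is the efficient level Q = 22.75 (where demand meets MC), but every buyer pays their willingness to pay: CS = 0 and PS = total surplus.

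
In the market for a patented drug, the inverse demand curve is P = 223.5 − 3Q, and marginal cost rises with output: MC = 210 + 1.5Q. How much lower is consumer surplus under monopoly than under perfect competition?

CS falls by 8.64

Competitive equilibrium sets price equal to marginal cost: 223.5 − 3Q = 210 + 1.5Q, so Q = 3 and P = 214.5.
CS = ½·(223.5 − 214.5)·3 = 13.5.
The monopolist equates marginal revenue to marginal cost: 223.5 − 6Q = 210 + 1.5Q, so Q = 1.8. From demand, P = 218.1.
CS = ½·(223.5 − 218.1)·1.8 = 4.86.
Change in consumer surplus: 4.86 − 13.5 = −8.64.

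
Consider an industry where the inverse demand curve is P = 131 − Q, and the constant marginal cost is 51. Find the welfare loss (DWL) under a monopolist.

Perfect competition: P = MC = 51, so 131 − Q = 51 and Q = 80.
Monopoly sets MR = MC: 131 − 2Q = 51 ⇒ Q = 40, P = 131 − 40 = 91.
DWL is the triangle between Q = 40 and Q = 80: ½·(80 − 40)·(91 − 51) = 800.

DWL = 800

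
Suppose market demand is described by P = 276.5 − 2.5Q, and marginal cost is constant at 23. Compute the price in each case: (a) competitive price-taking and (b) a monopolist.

Competition: P = 23; Monopoly: P = 149.75

Under competition P = MC = 23, so Q = (276.5 − 23)/2.5 = 101.4.
Monopoly sets MR = MC: 276.5 − 5Q = 23 ⇒ Q = 50.7, P = 276.5 − 2.5·50.7 = 149.75.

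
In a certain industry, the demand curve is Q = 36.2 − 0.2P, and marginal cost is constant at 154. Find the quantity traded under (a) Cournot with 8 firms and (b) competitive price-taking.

Cournot: Q = 4.8; Competition: Q = 5.4

Inverting demand: P = 181 − 5Q.
In a 8-firm Cournot equilibrium, symmetry and the first-order condition give q = (181 − 154)/(45) = 0.6. So Q = 4.8 and P = 157.
Under competition P = MC = 154, so Q = (181 − 154)/5 = 5.4.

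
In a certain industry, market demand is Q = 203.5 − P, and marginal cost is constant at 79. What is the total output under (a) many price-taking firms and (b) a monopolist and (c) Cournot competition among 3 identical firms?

Competition: Q = 124.5; Monopoly: Q = 62.25; Cournot: Q = 93.375

Inverting demand: P = 203.5 − Q.
Perfect competition: P = MC = 79, so 203.5 − Q = 79 and Q = 124.5.
A monopolist chooses Q where MR = MC. MR = 203.5 − 2Q; setting this equal to 79 gives Q = 62.25 and P = 141.25.
With 3 symmetric Cournot firms, each firm's FOC gives 203.5 − 4q = 79, so q = 31.125, Q = 3·31.125 = 93.375, and P = 110.125.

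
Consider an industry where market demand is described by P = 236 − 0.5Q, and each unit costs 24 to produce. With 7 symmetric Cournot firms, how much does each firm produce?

Cournot with 7 identical firms: the symmetric best-response condition is 236 − 4q = 24. Each firm produces q = 53, total output Q = 371, price P = 50.5.

q_i = 53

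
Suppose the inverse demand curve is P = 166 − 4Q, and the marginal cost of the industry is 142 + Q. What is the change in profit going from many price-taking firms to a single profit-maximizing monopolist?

Profit rises by 20.48

Under competition P = MC: 166 − 4Q = 142 + Q ⇒ Q = 4.8, P = 146.8.
Profit = 146.8·4.8 − (142·4.8 + ½·1·4.8²) = 11.52.
A monopolist chooses Q where MR = MC. MR = 166 − 8Q; setting this equal to 142 + Q gives Q = 8/3 and P = 466/3.
Profit = 466/3·8/3 − (142·8/3 + ½·1·(8/3)²) = 32.
Change in profit: 32 − 11.52 = 20.48.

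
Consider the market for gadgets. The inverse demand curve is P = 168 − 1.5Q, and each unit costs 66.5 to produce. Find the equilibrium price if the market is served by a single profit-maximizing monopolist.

P = 117.25

A monopolist chooses Q where MR = MC. MR = 168 − 3Q; setting this equal to 66.5 gives Q = 203/6 and P = 117.25.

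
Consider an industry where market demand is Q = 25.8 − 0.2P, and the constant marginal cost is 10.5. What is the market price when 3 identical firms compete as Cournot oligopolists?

P = 40.125

Inverting demand: P = 129 − 5Q.
With 3 symmetric Cournot firms, each firm's FOC gives 129 − 20q = 10.5, so q = 5.925, Q = 3·5.925 = 17.775, and P = 40.125.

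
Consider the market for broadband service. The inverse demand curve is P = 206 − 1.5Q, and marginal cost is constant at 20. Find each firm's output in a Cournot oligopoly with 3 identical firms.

q_i = 31

With 3 symmetric Cournot firms, each firm's FOC gives 206 − 6q = 20, so q = 31, Q = 3·31 = 93, and P = 66.5.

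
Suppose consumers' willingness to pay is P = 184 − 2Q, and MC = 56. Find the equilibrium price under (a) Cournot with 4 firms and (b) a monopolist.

In a 4-firm Cournot equilibrium, symmetry and the first-order condition give q = (184 − 56)/(10) = 12.8. So Q = 51.2 and P = 81.6.
Monopoly sets MR = MC: 184 − 4Q = 56 ⇒ Q = 32, P = 184 − 2·32 = 120.

Cournot: P = 81.6; Monopoly: P = 120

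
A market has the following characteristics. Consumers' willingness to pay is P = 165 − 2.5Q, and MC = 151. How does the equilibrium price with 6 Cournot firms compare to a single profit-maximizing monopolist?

Cournot with 6 identical firms: the symmetric best-response condition is 165 − 17.5q = 151. Each firm produces q = 0.8, total output Q = 4.8, price P = 153.
Monopoly sets MR = MC: 165 − 5Q = 151 ⇒ Q = 2.8, P = 165 − 2.5·2.8 = 158.

Cournot: P = 153; Monopoly: P = 158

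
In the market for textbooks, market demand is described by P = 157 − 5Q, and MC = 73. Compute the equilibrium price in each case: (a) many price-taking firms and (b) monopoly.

Competitive firms price at marginal cost: P = 73, giving Q = 16.8.
A monopolist chooses Q where MR = MC. MR = 157 − 10Q; setting this equal to 73 gives Q = 8.4 and P = 115.

Competition: P = 73; Monopoly: P = 115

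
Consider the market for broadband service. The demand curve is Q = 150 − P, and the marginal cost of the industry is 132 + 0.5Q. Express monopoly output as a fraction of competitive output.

Q_m/Q_c = 0.6

Inverting demand: P = 150 − Q.
The monopolist equates marginal revenue to marginal cost: 150 − 2Q = 132 + 0.5Q, so Q = 7.2. From demand, P = 142.8.
Competitive equilibrium sets price equal to marginal cost: 150 − Q = 132 + 0.5Q, so Q = 12 and P = 138.
Ratio Q_m/Q_c = 7.2/12 = 0.6.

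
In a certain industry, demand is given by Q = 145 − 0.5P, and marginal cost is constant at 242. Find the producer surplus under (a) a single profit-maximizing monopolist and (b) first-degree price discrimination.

Monopoly: PS = 288; Perfect PD: PS = 576

Inverting demand: P = 290 − 2Q.
Monopoly sets MR = MC: 290 − 4Q = 242 ⇒ Q = 12, P = 290 − 2·12 = 266.
PS = (266 − 242)·12 = 288.
With perfect price discrimination, output is the efficient level Q = 24 (where demand meets MC), but every buyer pays their willingness to pay: CS = 0 and PS = total surplus.
PS = ½·(290 − 242)·24 = 576.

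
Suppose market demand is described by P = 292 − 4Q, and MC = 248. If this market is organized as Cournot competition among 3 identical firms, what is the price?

P = 259

With 3 symmetric Cournot firms, each firm's FOC gives 292 − 16q = 248, so q = 2.75, Q = 3·2.75 = 8.25, and P = 259.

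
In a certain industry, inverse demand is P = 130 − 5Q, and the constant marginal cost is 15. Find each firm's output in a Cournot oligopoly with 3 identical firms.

q_i = 5.75

In a 3-firm Cournot equilibrium, symmetry and the first-order condition give q = (130 − 15)/(20) = 5.75. So Q = 17.25 and P = 43.75.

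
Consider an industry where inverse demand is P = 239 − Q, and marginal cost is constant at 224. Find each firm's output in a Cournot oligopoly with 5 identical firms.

q_i = 2.5

Cournot with 5 identical firms: the symmetric best-response condition is 239 − 6q = 224. Each firm produces q = 2.5, total output Q = 12.5, price P = 226.5.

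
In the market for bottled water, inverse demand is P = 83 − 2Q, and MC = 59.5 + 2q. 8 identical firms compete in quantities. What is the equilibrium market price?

In a 8-firm Cournot equilibrium, symmetry and the first-order condition give q = (83 − 59.5)/(20) = 1.175. So Q = 9.4 and P = 64.2.

P = 64.2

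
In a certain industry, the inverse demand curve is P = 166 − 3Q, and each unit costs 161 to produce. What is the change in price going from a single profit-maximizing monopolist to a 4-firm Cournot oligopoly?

P falls by 1.5

A monopolist chooses Q where MR = MC. MR = 166 − 6Q; setting this equal to 161 gives Q = 5/6 and P = 163.5.
With 4 symmetric Cournot firms, each firm's FOC gives 166 − 15q = 161, so q = 1/3, Q = 4·1/3 = 4/3, and P = 162.
Change in price: 162 − 163.5 = −1.5.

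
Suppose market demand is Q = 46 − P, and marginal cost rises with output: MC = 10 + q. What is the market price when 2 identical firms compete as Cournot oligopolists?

Inverting demand: P = 46 − Q.
Cournot with 2 identical firms: the symmetric best-response condition is 46 − 3q = 10 + q. Each firm produces q = 9, total output Q = 18, price P = 28.

P = 28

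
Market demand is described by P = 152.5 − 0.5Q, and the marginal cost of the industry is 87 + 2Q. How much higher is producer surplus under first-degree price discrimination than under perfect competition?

Producer surplus rises by 171.61

Under competition P = MC: 152.5 − 0.5Q = 87 + 2Q ⇒ Q = 26.2, P = 139.4.
PS = P·Q − VC(Q) = 139.4·26.2 − (87·26.2 + ½·2·26.2²) = 686.44.
With perfect price discrimination, output is the efficient level Q = 26.2 (where demand meets MC), but every buyer pays their willingness to pay: CS = 0 and PS = total surplus.
PS = ½·(152.5 − 87)·26.2 = 858.05.
Change in producer surplus: 858.05 − 686.44 = 171.61.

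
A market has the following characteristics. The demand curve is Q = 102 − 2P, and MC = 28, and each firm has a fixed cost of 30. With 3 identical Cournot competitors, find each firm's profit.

Inverting demand: P = 51 − 0.5Q.
In a 3-firm Cournot equilibrium, symmetry and the first-order condition give q = (51 − 28)/(2) = 11.5. So Q = 34.5 and P = 33.75.
Each firm's profit = (33.75 − 28)·11.5 − 30 = 36.125.

π_i = 36.125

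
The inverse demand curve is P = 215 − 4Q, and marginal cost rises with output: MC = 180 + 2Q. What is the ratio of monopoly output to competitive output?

A monopolist chooses Q where MR = MC. MR = 215 − 8Q; setting this equal to 180 + 2Q gives Q = 3.5 and P = 201.
Under competition P = MC: 215 − 4Q = 180 + 2Q ⇒ Q = 35/6, P = 575/3.
Ratio Q_m/Q_c = 3.5/(35/6) = 0.6.

Q_m/Q_c = 0.6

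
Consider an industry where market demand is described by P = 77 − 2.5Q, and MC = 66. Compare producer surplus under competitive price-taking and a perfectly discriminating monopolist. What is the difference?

Under competition P = MC = 66, so Q = (77 − 66)/2.5 = 4.4.
PS = (66 − 66)·4.4 = 0.
With perfect price discrimination, output is the efficient level Q = 4.4 (where demand meets MC), but every buyer pays their willingness to pay: CS = 0 and PS = total surplus.
PS = ½·(77 − 66)·4.4 = 24.2.
Change in producer surplus: 24.2 − 0 = 24.2.

Producer surplus rises by 24.2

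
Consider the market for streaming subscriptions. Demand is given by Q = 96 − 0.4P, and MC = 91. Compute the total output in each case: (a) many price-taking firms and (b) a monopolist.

Inverting demand: P = 240 − 2.5Q.
Perfect competition: P = MC = 91, so 240 − 2.5Q = 91 and Q = 59.6.
The monopolist equates marginal revenue to marginal cost: 240 − 5Q = 91, so Q = 29.8. From demand, P = 165.5.

Competition: Q = 59.6; Monopoly: Q = 29.8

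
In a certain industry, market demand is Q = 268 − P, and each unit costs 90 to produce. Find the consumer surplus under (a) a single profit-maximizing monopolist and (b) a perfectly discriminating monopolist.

Monopoly: CS = 3960.5; Perfect PD: CS = 0

Inverting demand: P = 268 − Q.
The monopolist equates marginal revenue to marginal cost: 268 − 2Q = 90, so Q = 89. From demand, P = 179.
CS = ½·(268 − 179)·89 = 3960.5.
With perfect price discrimination, output is the efficient level Q = 178 (where demand meets MC), but every buyer pays their willingness to pay: CS = 0 and PS = total surplus.
CS = 0.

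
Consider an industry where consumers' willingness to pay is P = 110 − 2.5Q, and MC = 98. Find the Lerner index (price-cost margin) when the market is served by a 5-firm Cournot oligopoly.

In a 5-firm Cournot equilibrium, symmetry and the first-order condition give q = (110 − 98)/(15) = 0.8. So Q = 4 and P = 100.
Lerner index = (P − MC)/P = (100 − 98)/100 = 0.02.

Lerner index = 0.02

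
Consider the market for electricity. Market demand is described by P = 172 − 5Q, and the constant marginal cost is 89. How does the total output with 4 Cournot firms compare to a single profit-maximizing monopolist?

In a 4-firm Cournot equilibrium, symmetry and the first-order condition give q = (172 − 89)/(25) = 3.32. So Q = 13.28 and P = 105.6.
The monopolist equates marginal revenue to marginal cost: 172 − 10Q = 89, so Q = 8.3. From demand, P = 130.5.

Cournot: Q = 13.28; Monopoly: Q = 8.3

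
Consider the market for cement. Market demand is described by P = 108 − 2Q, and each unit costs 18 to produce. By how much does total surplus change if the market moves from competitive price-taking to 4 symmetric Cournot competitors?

Total surplus falls by 81

Perfect competition: P = MC = 18, so 108 − 2Q = 18 and Q = 45.
CS = ½·(108 − 18)·45 = 2025; PS = (18 − 18)·45 = 0; TS = 2025.
In a 4-firm Cournot equilibrium, symmetry and the first-order condition give q = (108 − 18)/(10) = 9. So Q = 36 and P = 36.
CS = ½·(108 − 36)·36 = 1296; PS = (36 − 18)·36 = 648; TS = 1944.
Change in total surplus: 1944 − 2025 = −81.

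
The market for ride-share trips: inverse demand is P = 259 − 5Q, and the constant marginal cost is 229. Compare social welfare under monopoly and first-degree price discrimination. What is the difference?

Social welfare rises by 22.5

Monopoly sets MR = MC: 259 − 10Q = 229 ⇒ Q = 3, P = 259 − 5·3 = 244.
CS = ½·(259 − 244)·3 = 22.5; PS = (244 − 229)·3 = 45; TS = 67.5.
A perfectly discriminating monopolist sells every unit with P(Q) ≥ MC(Q), so output equals the competitive quantity Q = 6. Each buyer pays their reservation price, so CS = 0 and the firm captures all surplus.
TS = 90 (equal to competitive TS).
Change in social welfare: 90 − 67.5 = 22.5.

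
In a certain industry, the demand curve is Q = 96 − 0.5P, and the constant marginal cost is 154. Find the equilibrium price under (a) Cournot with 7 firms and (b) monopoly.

Inverting demand: P = 192 − 2Q.
Cournot with 7 identical firms: the symmetric best-response condition is 192 − 16q = 154. Each firm produces q = 2.375, total output Q = 16.625, price P = 158.75.
A monopolist chooses Q where MR = MC. MR = 192 − 4Q; setting this equal to 154 gives Q = 9.5 and P = 173.

Cournot: P = 158.75; Monopoly: P = 173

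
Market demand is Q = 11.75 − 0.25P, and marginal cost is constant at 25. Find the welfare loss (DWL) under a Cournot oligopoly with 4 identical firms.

Inverting demand: P = 47 − 4Q.
Under competition P = MC = 25, so Q = (47 − 25)/4 = 5.5.
Cournot with 4 identical firms: the symmetric best-response condition is 47 − 20q = 25. Each firm produces q = 1.1, total output Q = 4.4, price P = 29.4.
DWL is the triangle between Q = 4.4 and Q = 5.5: ½·(5.5 − 4.4)·(29.4 − 25) = 2.42.

DWL = 2.42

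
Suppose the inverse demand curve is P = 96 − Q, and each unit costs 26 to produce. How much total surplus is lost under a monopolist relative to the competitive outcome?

Under competition P = MC = 26, so Q = (96 − 26)/1 = 70.
The monopolist equates marginal revenue to marginal cost: 96 − 2Q = 26, so Q = 35. From demand, P = 61.
DWL is the triangle between Q = 35 and Q = 70: ½·(70 − 35)·(61 − 26) = 612.5.

DWL = 612.5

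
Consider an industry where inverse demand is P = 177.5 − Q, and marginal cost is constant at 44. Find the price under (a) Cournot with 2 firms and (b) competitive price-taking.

Cournot with 2 identical firms: the symmetric best-response condition is 177.5 − 3q = 44. Each firm produces q = 44.5, total output Q = 89, price P = 88.5.
Under competition P = MC = 44, so Q = (177.5 − 44)/1 = 133.5.

Cournot: P = 88.5; Competition: P = 44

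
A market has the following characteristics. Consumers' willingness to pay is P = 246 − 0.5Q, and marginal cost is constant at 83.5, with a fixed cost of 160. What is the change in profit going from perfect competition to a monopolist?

Profit rises by 13203.125

Perfect competition: P = MC = 83.5, so 246 − 0.5Q = 83.5 and Q = 325.
Profit = (83.5 − 83.5)·325 − 160 = −160.
A monopolist chooses Q where MR = MC. MR = 246 − Q; setting this equal to 83.5 gives Q = 162.5 and P = 164.75.
Profit = (164.75 − 83.5)·162.5 − 160 = 13043.125.
Change in profit: 13043.125 − −160 = 13203.125.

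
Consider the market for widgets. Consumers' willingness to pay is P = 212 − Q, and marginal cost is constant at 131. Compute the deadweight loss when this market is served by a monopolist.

Perfect competition: P = MC = 131, so 212 − Q = 131 and Q = 81.
The monopolist equates marginal revenue to marginal cost: 212 − 2Q = 131, so Q = 40.5. From demand, P = 171.5.
DWL is the triangle between Q = 40.5 and Q = 81: ½·(81 − 40.5)·(171.5 − 131) = 820.125.

DWL = 820.125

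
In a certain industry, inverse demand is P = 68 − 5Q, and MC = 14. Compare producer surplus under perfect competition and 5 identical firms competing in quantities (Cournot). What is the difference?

Producer surplus rises by 81

Under competition P = MC = 14, so Q = (68 − 14)/5 = 10.8.
PS = (14 − 14)·10.8 = 0.
In a 5-firm Cournot equilibrium, symmetry and the first-order condition give q = (68 − 14)/(30) = 1.8. So Q = 9 and P = 23.
PS = (23 − 14)·9 = 81.
Change in producer surplus: 81 − 0 = 81.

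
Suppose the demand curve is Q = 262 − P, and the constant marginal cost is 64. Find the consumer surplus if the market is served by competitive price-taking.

Inverting demand: P = 262 − Q.
Competitive firms price at marginal cost: P = 64, giving Q = 198.
CS = ½·(262 − 64)·198 = 19602.

CS = 19602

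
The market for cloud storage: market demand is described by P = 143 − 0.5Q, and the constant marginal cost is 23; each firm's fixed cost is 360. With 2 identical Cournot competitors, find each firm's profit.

With 2 symmetric Cournot firms, each firm's FOC gives 143 − 1.5q = 23, so q = 80, Q = 2·80 = 160, and P = 63.
Each firm's profit = (63 − 23)·80 − 360 = 2840.

π_i = 2840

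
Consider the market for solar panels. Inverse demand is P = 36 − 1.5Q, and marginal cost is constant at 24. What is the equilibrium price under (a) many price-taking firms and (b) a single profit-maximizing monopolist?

Competition: P = 24; Monopoly: P = 30

Under competition P = MC = 24, so Q = (36 − 24)/1.5 = 8.
Monopoly sets MR = MC: 36 − 3Q = 24 ⇒ Q = 4, P = 36 − 1.5·4 = 30.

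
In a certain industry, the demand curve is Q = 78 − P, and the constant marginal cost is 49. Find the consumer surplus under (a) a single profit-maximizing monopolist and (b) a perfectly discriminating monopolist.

Inverting demand: P = 78 − Q.
Monopoly sets MR = MC: 78 − 2Q = 49 ⇒ Q = 14.5, P = 78 − 14.5 = 63.5.
CS = ½·(78 − 63.5)·14.5 = 105.125.
Under first-degree price discrimination the firm charges each unit its demand price and produces up to where P = MC, i.e. Q = 29. Consumer surplus is zero; producer surplus equals total surplus.
CS = 0.

Monopoly: CS = 105.125; Perfect PD: CS = 0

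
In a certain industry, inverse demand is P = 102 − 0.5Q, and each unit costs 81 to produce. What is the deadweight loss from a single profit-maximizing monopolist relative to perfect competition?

Perfect competition: P = MC = 81, so 102 − 0.5Q = 81 and Q = 42.
A monopolist chooses Q where MR = MC. MR = 102 − Q; setting this equal to 81 gives Q = 21 and P = 91.5.
DWL is the triangle between Q = 21 and Q = 42: ½·(42 − 21)·(91.5 − 81) = 110.25.

DWL = 110.25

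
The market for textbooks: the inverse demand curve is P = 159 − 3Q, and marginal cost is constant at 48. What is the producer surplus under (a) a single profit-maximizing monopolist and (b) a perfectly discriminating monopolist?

Monopoly: PS = 1026.75; Perfect PD: PS = 2053.5

A monopolist chooses Q where MR = MC. MR = 159 − 6Q; setting this equal to 48 gives Q = 18.5 and P = 103.5.
PS = (103.5 − 48)·18.5 = 1026.75.
Under first-degree price discrimination the firm charges each unit its demand price and produces up to where P = MC, i.e. Q = 37. Consumer surplus is zero; producer surplus equals total surplus.
PS = ½·(159 − 48)·37 = 2053.5.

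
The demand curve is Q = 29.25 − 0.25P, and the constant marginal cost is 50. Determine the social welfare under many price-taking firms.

TS = 561.125

Inverting demand: P = 117 − 4Q.
Competitive firms price at marginal cost: P = 50, giving Q = 16.75.
CS = ½·(117 − 50)·16.75 = 561.125; PS = (50 − 50)·16.75 = 0; TS = 561.125.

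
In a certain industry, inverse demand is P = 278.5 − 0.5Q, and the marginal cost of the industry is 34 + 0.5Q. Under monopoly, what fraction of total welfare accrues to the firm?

Monopoly sets MR = MC: 278.5 − Q = 34 + 0.5Q ⇒ Q = 163, P = 278.5 − 0.5·163 = 197.
CS = ½·(278.5 − 197)·163 = 6642.25.
PS = P·Q − VC(Q) = 197·163 − (34·163 + ½·0.5·163²) = 19926.75.
Share captured = PS/TS = 19926.75/26569 = 0.75.

PS/TS = 0.75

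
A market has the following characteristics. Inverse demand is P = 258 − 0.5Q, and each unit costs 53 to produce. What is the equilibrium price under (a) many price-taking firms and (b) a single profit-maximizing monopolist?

Perfect competition: P = MC = 53, so 258 − 0.5Q = 53 and Q = 410.
A monopolist chooses Q where MR = MC. MR = 258 − Q; setting this equal to 53 gives Q = 205 and P = 155.5.

Competition: P = 53; Monopoly: P = 155.5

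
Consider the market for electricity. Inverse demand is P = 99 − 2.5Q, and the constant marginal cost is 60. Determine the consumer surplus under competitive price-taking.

CS = 304.2

Perfect competition: P = MC = 60, so 99 − 2.5Q = 60 and Q = 15.6.
CS = ½·(99 − 60)·15.6 = 304.2.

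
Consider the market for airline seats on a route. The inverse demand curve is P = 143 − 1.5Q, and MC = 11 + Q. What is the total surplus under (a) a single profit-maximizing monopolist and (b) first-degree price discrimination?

Monopoly: TS = 2994.75; Perfect PD: TS = 3484.8

A monopolist chooses Q where MR = MC. MR = 143 − 3Q; setting this equal to 11 + Q gives Q = 33 and P = 93.5.
CS = ½·(143 − 93.5)·33 = 816.75; PS = (93.5·33 − 11·33 − ½·1·33²) = 2178; TS = 2994.75.
Under first-degree price discrimination the firm charges each unit its demand price and produces up to where P = MC, i.e. Q = 52.8. Consumer surplus is zero; producer surplus equals total surplus.
TS = 3484.8 (equal to competitive TS).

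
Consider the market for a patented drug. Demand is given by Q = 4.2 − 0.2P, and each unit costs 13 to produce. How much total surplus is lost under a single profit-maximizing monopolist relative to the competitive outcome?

Inverting demand: P = 21 − 5Q.
Perfect competition: P = MC = 13, so 21 − 5Q = 13 and Q = 1.6.
Monopoly sets MR = MC: 21 − 10Q = 13 ⇒ Q = 0.8, P = 21 − 5·0.8 = 17.
DWL is the triangle between Q = 0.8 and Q = 1.6: ½·(1.6 − 0.8)·(17 − 13) = 1.6.

DWL = 1.6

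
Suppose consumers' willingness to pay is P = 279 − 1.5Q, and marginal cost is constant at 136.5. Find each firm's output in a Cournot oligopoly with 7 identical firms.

With 7 symmetric Cournot firms, each firm's FOC gives 279 − 12q = 136.5, so q = 11.875, Q = 7·11.875 = 83.125, and P = 2469/16.

q_i = 11.875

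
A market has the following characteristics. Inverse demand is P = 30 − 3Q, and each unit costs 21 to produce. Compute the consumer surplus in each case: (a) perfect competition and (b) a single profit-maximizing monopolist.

Perfect competition: P = MC = 21, so 30 − 3Q = 21 and Q = 3.
CS = ½·(30 − 21)·3 = 13.5.
A monopolist chooses Q where MR = MC. MR = 30 − 6Q; setting this equal to 21 gives Q = 1.5 and P = 25.5.
CS = ½·(30 − 25.5)·1.5 = 3.375.

Competition: CS = 13.5; Monopoly: CS = 3.375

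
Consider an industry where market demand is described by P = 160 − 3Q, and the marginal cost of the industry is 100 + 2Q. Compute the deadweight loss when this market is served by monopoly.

DWL = 50.625

Under competition P = MC: 160 − 3Q = 100 + 2Q ⇒ Q = 12, P = 124.
Monopoly sets MR = MC: 160 − 6Q = 100 + 2Q ⇒ Q = 7.5, P = 160 − 3·7.5 = 137.5.
CS = ½·(160 − 124)·12 = 216; PS = (124·12 − 100·12 − ½·2·12²) = 144; TS = 360.
CS = ½·(160 − 137.5)·7.5 = 84.375; PS = (137.5·7.5 − 100·7.5 − ½·2·7.5²) = 225; TS = 309.375.
DWL = 360 − 309.375 = 50.625.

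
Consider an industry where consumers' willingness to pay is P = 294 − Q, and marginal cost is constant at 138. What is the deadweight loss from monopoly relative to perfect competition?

Perfect competition: P = MC = 138, so 294 − Q = 138 and Q = 156.
The monopolist equates marginal revenue to marginal cost: 294 − 2Q = 138, so Q = 78. From demand, P = 216.
DWL is the triangle between Q = 78 and Q = 156: ½·(156 − 78)·(216 − 138) = 3042.

DWL = 3042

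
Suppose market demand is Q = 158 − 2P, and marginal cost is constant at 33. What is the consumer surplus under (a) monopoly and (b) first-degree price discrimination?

Monopoly: CS = 529; Perfect PD: CS = 0

Inverting demand: P = 79 − 0.5Q.
The monopolist equates marginal revenue to marginal cost: 79 − Q = 33, so Q = 46. From demand, P = 56.
CS = ½·(79 − 56)·46 = 529.
With perfect price discrimination, output is the efficient level Q = 92 (where demand meets MC), but every buyer pays their willingness to pay: CS = 0 and PS = total surplus.
CS = 0.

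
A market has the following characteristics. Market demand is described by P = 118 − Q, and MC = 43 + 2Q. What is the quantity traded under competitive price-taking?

Q = 25

Competitive equilibrium sets price equal to marginal cost: 118 − Q = 43 + 2Q, so Q = 25 and P = 93.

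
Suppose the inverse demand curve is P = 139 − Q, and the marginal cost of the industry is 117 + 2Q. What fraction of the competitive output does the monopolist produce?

Q_m/Q_c = 0.75

The monopolist equates marginal revenue to marginal cost: 139 − 2Q = 117 + 2Q, so Q = 5.5. From demand, P = 133.5.
Competitive equilibrium sets price equal to marginal cost: 139 − Q = 117 + 2Q, so Q = 22/3 and P = 395/3.
Ratio Q_m/Q_c = 5.5/(22/3) = 0.75.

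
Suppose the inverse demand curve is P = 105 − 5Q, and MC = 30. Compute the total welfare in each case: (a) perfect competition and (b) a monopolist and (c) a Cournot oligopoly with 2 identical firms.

Competition: TS = 562.5; Monopoly: TS = 421.875; Cournot: TS = 500

Perfect competition: P = MC = 30, so 105 − 5Q = 30 and Q = 15.
CS = ½·(105 − 30)·15 = 562.5; PS = (30 − 30)·15 = 0; TS = 562.5.
The monopolist equates marginal revenue to marginal cost: 105 − 10Q = 30, so Q = 7.5. From demand, P = 67.5.
CS = ½·(105 − 67.5)·7.5 = 140.625; PS = (67.5 − 30)·7.5 = 281.25; TS = 421.875.
In a 2-firm Cournot equilibrium, symmetry and the first-order condition give q = (105 − 30)/(15) = 5. So Q = 10 and P = 55.
CS = ½·(105 − 55)·10 = 250; PS = (55 − 30)·10 = 250; TS = 500.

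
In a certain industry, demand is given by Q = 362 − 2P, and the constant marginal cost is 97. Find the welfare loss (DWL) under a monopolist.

DWL = 1764

Inverting demand: P = 181 − 0.5Q.
Perfect competition: P = MC = 97, so 181 − 0.5Q = 97 and Q = 168.
Monopoly sets MR = MC: 181 − Q = 97 ⇒ Q = 84, P = 181 − 0.5·84 = 139.
DWL is the triangle between Q = 84 and Q = 168: ½·(168 − 84)·(139 − 97) = 1764.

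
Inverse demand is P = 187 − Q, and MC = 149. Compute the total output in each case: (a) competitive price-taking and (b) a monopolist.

Competition: Q = 38; Monopoly: Q = 19

Under competition P = MC = 149, so Q = (187 − 149)/1 = 38.
The monopolist equates marginal revenue to marginal cost: 187 − 2Q = 149, so Q = 19. From demand, P = 168.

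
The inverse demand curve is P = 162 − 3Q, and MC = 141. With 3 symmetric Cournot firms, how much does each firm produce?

q_i = 1.75

Cournot with 3 identical firms: the symmetric best-response condition is 162 − 12q = 141. Each firm produces q = 1.75, total output Q = 5.25, price P = 146.25.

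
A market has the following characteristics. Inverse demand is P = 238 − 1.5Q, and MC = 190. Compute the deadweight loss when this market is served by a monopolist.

Competitive firms price at marginal cost: P = 190, giving Q = 32.
A monopolist chooses Q where MR = MC. MR = 238 − 3Q; setting this equal to 190 gives Q = 16 and P = 214.
DWL is the triangle between Q = 16 and Q = 32: ½·(32 − 16)·(214 − 190) = 192.

DWL = 192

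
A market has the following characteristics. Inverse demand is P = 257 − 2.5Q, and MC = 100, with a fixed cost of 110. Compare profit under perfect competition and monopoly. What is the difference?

Profit rises by 2464.9

Competitive firms price at marginal cost: P = 100, giving Q = 62.8.
Profit = (100 − 100)·62.8 − 110 = −110.
The monopolist equates marginal revenue to marginal cost: 257 − 5Q = 100, so Q = 31.4. From demand, P = 178.5.
Profit = (178.5 − 100)·31.4 − 110 = 2354.9.
Change in profit: 2354.9 − −110 = 2464.9.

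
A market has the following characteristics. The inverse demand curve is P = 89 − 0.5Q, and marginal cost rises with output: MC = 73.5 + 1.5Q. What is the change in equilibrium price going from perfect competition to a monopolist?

P rises by 0.775

Competitive equilibrium sets price equal to marginal cost: 89 − 0.5Q = 73.5 + 1.5Q, so Q = 7.75 and P = 85.125.
Monopoly sets MR = MC: 89 − Q = 73.5 + 1.5Q ⇒ Q = 6.2, P = 89 − 0.5·6.2 = 85.9.
Change in equilibrium price: 85.9 − 85.125 = 0.775.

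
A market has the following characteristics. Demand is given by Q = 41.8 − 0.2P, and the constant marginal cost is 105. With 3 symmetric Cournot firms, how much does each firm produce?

Inverting demand: P = 209 − 5Q.
Cournot with 3 identical firms: the symmetric best-response condition is 209 − 20q = 105. Each firm produces q = 5.2, total output Q = 15.6, price P = 131.

q_i = 5.2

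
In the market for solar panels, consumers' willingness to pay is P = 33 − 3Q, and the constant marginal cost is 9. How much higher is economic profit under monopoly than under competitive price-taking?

Competitive firms price at marginal cost: P = 9, giving Q = 8.
Profit = (9 − 9)·8 = 0.
The monopolist equates marginal revenue to marginal cost: 33 − 6Q = 9, so Q = 4. From demand, P = 21.
Profit = (21 − 9)·4 = 48.
Change in economic profit: 48 − 0 = 48.

π rises by 48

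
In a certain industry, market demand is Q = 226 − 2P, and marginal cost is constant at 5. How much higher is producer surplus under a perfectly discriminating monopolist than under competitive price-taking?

Producer surplus rises by 11664

Inverting demand: P = 113 − 0.5Q.
Perfect competition: P = MC = 5, so 113 − 0.5Q = 5 and Q = 216.
PS = (5 − 5)·216 = 0.
Under first-degree price discrimination the firm charges each unit its demand price and produces up to where P = MC, i.e. Q = 216. Consumer surplus is zero; producer surplus equals total surplus.
PS = ½·(113 − 5)·216 = 11664.
Change in producer surplus: 11664 − 0 = 11664.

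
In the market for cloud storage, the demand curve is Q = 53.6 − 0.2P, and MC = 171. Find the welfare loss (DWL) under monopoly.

Inverting demand: P = 268 − 5Q.
Competitive firms price at marginal cost: P = 171, giving Q = 19.4.
Monopoly sets MR = MC: 268 − 10Q = 171 ⇒ Q = 9.7, P = 268 − 5·9.7 = 219.5.
DWL is the triangle between Q = 9.7 and Q = 19.4: ½·(19.4 − 9.7)·(219.5 − 171) = 235.225.

DWL = 235.225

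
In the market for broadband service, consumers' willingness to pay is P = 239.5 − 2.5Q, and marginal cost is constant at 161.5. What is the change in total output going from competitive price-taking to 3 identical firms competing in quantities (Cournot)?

Under competition P = MC = 161.5, so Q = (239.5 − 161.5)/2.5 = 31.2.
With 3 symmetric Cournot firms, each firm's FOC gives 239.5 − 10q = 161.5, so q = 7.8, Q = 3·7.8 = 23.4, and P = 181.
Change in total output: 23.4 − 31.2 = −7.8.

Total output falls by 7.8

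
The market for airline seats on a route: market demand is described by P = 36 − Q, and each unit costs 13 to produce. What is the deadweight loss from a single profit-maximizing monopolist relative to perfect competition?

Perfect competition: P = MC = 13, so 36 − Q = 13 and Q = 23.
The monopolist equates marginal revenue to marginal cost: 36 − 2Q = 13, so Q = 11.5. From demand, P = 24.5.
DWL is the triangle between Q = 11.5 and Q = 23: ½·(23 − 11.5)·(24.5 − 13) = 66.125.

DWL = 66.125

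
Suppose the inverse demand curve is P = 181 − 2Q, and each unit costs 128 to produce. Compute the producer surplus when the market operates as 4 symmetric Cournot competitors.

PS = 224.72

Cournot with 4 identical firms: the symmetric best-response condition is 181 − 10q = 128. Each firm produces q = 5.3, total output Q = 21.2, price P = 138.6.
PS = (138.6 − 128)·21.2 = 224.72.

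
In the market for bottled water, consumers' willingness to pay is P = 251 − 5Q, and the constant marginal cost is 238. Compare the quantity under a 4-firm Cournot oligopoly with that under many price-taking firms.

In a 4-firm Cournot equilibrium, symmetry and the first-order condition give q = (251 − 238)/(25) = 0.52. So Q = 2.08 and P = 240.6.
Under competition P = MC = 238, so Q = (251 − 238)/5 = 2.6.

Cournot: Q = 2.08; Competition: Q = 2.6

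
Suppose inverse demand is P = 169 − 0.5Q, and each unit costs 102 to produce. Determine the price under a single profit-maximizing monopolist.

Monopoly sets MR = MC: 169 − Q = 102 ⇒ Q = 67, P = 169 − 0.5·67 = 135.5.

P = 135.5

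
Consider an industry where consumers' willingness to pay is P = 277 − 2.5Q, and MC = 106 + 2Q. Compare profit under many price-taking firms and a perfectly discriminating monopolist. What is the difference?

Competitive equilibrium sets price equal to marginal cost: 277 − 2.5Q = 106 + 2Q, so Q = 38 and P = 182.
Profit = 182·38 − (106·38 + ½·2·38²) = 1444.
With perfect price discrimination, output is the efficient level Q = 38 (where demand meets MC), but every buyer pays their willingness to pay: CS = 0 and PS = total surplus.
PS equals the full surplus area, 3249. Profit = 3249 = 3249.
Change in profit: 3249 − 1444 = 1805.

π rises by 1805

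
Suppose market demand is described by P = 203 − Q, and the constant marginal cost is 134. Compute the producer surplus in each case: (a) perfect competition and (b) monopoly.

Perfect competition: P = MC = 134, so 203 − Q = 134 and Q = 69.
PS = (134 − 134)·69 = 0.
The monopolist equates marginal revenue to marginal cost: 203 − 2Q = 134, so Q = 34.5. From demand, P = 168.5.
PS = (168.5 − 134)·34.5 = 1190.25.

Competition: PS = 0; Monopoly: PS = 1190.25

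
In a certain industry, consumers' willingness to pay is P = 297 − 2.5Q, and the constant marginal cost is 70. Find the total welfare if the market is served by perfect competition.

Competitive firms price at marginal cost: P = 70, giving Q = 90.8.
CS = ½·(297 − 70)·90.8 = 10305.8; PS = (70 − 70)·90.8 = 0; TS = 10305.8.

TS = 10305.8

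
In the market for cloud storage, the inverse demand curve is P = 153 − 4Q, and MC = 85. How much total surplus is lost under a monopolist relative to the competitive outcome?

Competitive firms price at marginal cost: P = 85, giving Q = 17.
The monopolist equates marginal revenue to marginal cost: 153 − 8Q = 85, so Q = 8.5. From demand, P = 119.
DWL is the triangle between Q = 8.5 and Q = 17: ½·(17 − 8.5)·(119 − 85) = 144.5.

DWL = 144.5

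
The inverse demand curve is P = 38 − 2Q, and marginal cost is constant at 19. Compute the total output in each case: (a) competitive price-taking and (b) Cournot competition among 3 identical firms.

Competition: Q = 9.5; Cournot: Q = 7.125

Under competition P = MC = 19, so Q = (38 − 19)/2 = 9.5.
With 3 symmetric Cournot firms, each firm's FOC gives 38 − 8q = 19, so q = 2.375, Q = 3·2.375 = 7.125, and P = 23.75.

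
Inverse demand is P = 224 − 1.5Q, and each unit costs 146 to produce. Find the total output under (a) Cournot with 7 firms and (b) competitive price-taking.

Cournot: Q = 45.5; Competition: Q = 52

Cournot with 7 identical firms: the symmetric best-response condition is 224 − 12q = 146. Each firm produces q = 6.5, total output Q = 45.5, price P = 155.75.
Competitive firms price at marginal cost: P = 146, giving Q = 52.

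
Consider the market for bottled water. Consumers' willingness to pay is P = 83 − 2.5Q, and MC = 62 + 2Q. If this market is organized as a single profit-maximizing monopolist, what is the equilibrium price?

A monopolist chooses Q where MR = MC. MR = 83 − 5Q; setting this equal to 62 + 2Q gives Q = 3 and P = 75.5.

P = 75.5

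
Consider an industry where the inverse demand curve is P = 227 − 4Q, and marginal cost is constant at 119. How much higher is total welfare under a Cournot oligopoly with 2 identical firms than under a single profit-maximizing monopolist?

Total welfare rises by 202.5

Monopoly sets MR = MC: 227 − 8Q = 119 ⇒ Q = 13.5, P = 227 − 4·13.5 = 173.
CS = ½·(227 − 173)·13.5 = 364.5; PS = (173 − 119)·13.5 = 729; TS = 1093.5.
In a 2-firm Cournot equilibrium, symmetry and the first-order condition give q = (227 − 119)/(12) = 9. So Q = 18 and P = 155.
CS = ½·(227 − 155)·18 = 648; PS = (155 − 119)·18 = 648; TS = 1296.
Change in total welfare: 1296 − 1093.5 = 202.5.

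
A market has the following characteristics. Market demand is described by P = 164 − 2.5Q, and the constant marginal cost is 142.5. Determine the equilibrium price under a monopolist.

P = 153.25

The monopolist equates marginal revenue to marginal cost: 164 − 5Q = 142.5, so Q = 4.3. From demand, P = 153.25.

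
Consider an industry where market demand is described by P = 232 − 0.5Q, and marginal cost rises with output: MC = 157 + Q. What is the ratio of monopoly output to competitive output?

Monopoly sets MR = MC: 232 − Q = 157 + Q ⇒ Q = 37.5, P = 232 − 0.5·37.5 = 213.25.
Competitive equilibrium sets price equal to marginal cost: 232 − 0.5Q = 157 + Q, so Q = 50 and P = 207.
Ratio Q_m/Q_c = 37.5/50 = 0.75.

Q_m/Q_c = 0.75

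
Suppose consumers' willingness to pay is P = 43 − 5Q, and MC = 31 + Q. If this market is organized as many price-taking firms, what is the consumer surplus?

Under competition P = MC: 43 − 5Q = 31 + Q ⇒ Q = 2, P = 33.
CS = ½·(43 − 33)·2 = 10.

CS = 10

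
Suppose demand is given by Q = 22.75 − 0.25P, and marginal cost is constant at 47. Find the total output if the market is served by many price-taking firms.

Q = 11

Inverting demand: P = 91 − 4Q.
Competitive firms price at marginal cost: P = 47, giving Q = 11.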